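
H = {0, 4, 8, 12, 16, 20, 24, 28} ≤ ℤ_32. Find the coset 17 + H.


17 + H = {17 + h (mod 32) : h ∈ H}
17+0=17, 17+4=21, 17+8=25, 17+12=29, 17+16=1, 17+20=5, 17+24=9, 17+28=13
17 + H = {1, 5, 9, 13, 17, 21, 25, 29} = 1 + H

17 + H = {1, 5, 9, 13, 17, 21, 25, 29}


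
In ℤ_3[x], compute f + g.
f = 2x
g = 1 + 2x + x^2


Add coefficients mod 3:
x^0: 0 + 1 = 1 (mod 3)
x^1: 2 + 2 = 1 (mod 3)
x^2: 0 + 1 = 1 (mod 3)
Result: 1 + x + x^2

f + g = 1 + x + x^2


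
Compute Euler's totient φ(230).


Factor n: 230 = 2 × 5 × 23
φ(n) = n · ∏(1 - 1/p) over distinct primes p | n
φ(230) = 230 · (1 - 1/2) · (1 - 1/5) · (1 - 1/23) = 88

φ(230) = 88


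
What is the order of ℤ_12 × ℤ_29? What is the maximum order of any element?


|ℤ_12 × ℤ_29| = 12 × 29 = 348
Max element order = lcm(12,29) = 348
Cyclic? Yes (gcd=1)

|ℤ_12×ℤ_29| = 348, max element order = 348


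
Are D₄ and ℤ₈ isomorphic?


Comparing D₄ and ℤ₈:
D₄ is non-abelian, ℤ₈ is abelian

No, D₄ ≇ ℤ₈


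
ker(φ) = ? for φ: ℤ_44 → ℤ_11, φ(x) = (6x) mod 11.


Kernel = preimage of identity
ker(φ) = {x ∈ ℤ_44 : 6x ≡ 0 (mod 11)}. Since 11 | 44, φ is well-defined. The kernel is the cyclic subgroup ⟨11⟩ of ℤ_44 (order 4), i.e. {0, 11, 22, 33}

ker(φ) = {0, 11, 22, 33}


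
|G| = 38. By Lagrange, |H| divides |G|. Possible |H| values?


Lagrange's theorem: |H| divides |G|
|G| = 38
Divisors of 38: 1, 2, 19, 38

Possible subgroup orders: {1, 2, 19, 38}


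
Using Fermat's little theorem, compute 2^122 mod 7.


Fermat's little theorem: if p is prime and gcd(a,p)=1, then a^(p-1) ≡ 1 (mod p)
p = 7 is prime, gcd(2,7) = 1
Reduce exponent: 122 mod 6 = 2
So 2^122 ≡ 2^2 (mod 7)
2^2 mod 7 = 4

2^122 ≡ 4 (mod 7)


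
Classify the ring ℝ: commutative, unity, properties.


ℝ is a field: commutative, has unity, every nonzero element is a unit (hence an integral domain)
Commutative: Yes
Integral domain: Yes
Has unity: Yes

ℝ: Commutative=Yes, Unity=Yes


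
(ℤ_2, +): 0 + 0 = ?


Operation: addition mod 2
0 + 0 = (a + b) mod 2 with a = 0, b = 0

0 + 0 = 0


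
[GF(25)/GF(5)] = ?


GF(25) = GF(5^2), so the extension degree is 2

[GF(25)/GF(5)] = 2


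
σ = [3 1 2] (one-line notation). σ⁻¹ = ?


To find σ⁻¹, swap domain and range:
σ(1) = 3 → σ⁻¹(3) = 1
σ(2) = 1 → σ⁻¹(1) = 2
σ(3) = 2 → σ⁻¹(2) = 3

σ⁻¹ = [2 3 1]


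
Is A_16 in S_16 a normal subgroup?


H = A_16 in S_16
A_16 has index 2 in S_16, and every subgroup of index 2 is normal

Yes, normal subgroup


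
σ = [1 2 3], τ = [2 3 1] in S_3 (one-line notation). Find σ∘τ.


σ∘τ: apply τ first, then σ
1 →τ 2 →σ 2
2 →τ 3 →σ 3
3 →τ 1 →σ 1

σ∘τ = [2 3 1]


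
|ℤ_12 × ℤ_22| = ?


|A × B| = |A| · |B|
|ℤ_12 × ℤ_22| = 12 × 22 = 264

|ℤ_12 × ℤ_22| = 264


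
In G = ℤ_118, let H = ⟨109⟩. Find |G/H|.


|⟨109⟩| = n / gcd(109, 118) = 118 / 1 = 118
H is normal (ℤ_118 is abelian).
|G/H| = |G| / |H| = 118 / 118 = 1

|G/H| = 1


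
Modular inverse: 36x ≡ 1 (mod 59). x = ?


Use the extended Euclidean algorithm to write 1 = 36·s + 59·t; then s mod 59 is the inverse.
Euclidean algorithm:
  36 = 0·59 + 36
  59 = 1·36 + 23
  36 = 1·23 + 13
  23 = 1·13 + 10
  13 = 1·10 + 3
  10 = 3·3 + 1
  3 = 3·1 + 0
gcd(36,59) = 1
Back-substitution gives: 36·(-18) + 59·(11) = 1
So 36⁻¹ ≡ -18 ≡ 41 (mod 59)
Check: 36 × 41 = 1476 ≡ 1 (mod 59) ✓

36⁻¹ ≡ 41 (mod 59)


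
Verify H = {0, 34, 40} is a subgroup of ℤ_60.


Subgroup test for H = {0, 34, 40} in (ℤ_60, +):
(1) 0 ∈ H? Yes
(2) Closure: for all a,b ∈ H, (a+b) mod 60 ∈ H? No  [counterexample: 34 + 34 = 8 ∉ H]
(3) Inverses: for all a ∈ H, -a mod 60 ∈ H? No

No, H is not a subgroup of ℤ_60


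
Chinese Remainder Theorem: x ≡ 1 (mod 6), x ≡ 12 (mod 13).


m₁ = 6, m₂ = 13, gcd = 1, so CRT applies. M = m₁·m₂ = 78
Let M₁ = M/m₁ = 13, M₂ = M/m₂ = 6
Find y₁ ≡ M₁⁻¹ (mod m₁): 13⁻¹ ≡ 1 (mod 6)
Find y₂ ≡ M₂⁻¹ (mod m₂): 6⁻¹ ≡ 11 (mod 13)
x = a₁·M₁·y₁ + a₂·M₂·y₂ = 1·13·1 + 12·6·11 = 805
Reduce mod 78: x ≡ 25
Check: 25 mod 6 = 1 ✓, 25 mod 13 = 12 ✓

x ≡ 25 (mod 78)


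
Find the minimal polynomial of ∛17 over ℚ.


∛17 satisfies x³ - 17 = 0, irreducible over ℚ (no rational root; 17 is not a perfect cube)

Minimal polynomial: x³ - 17


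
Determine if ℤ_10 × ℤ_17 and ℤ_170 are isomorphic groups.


Comparing ℤ_10 × ℤ_17 and ℤ_170:
gcd(10,17) = 1, so ℤ_10 × ℤ_17 ≅ ℤ_170 (CRT)

Yes, ℤ_10 × ℤ_17 ≅ ℤ_170


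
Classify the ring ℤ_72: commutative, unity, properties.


ℤ_72 is a commutative ring with unity 1; 72 = 2×36 is composite, so 2·36 ≡ 0 gives zero divisors (not an integral domain)
Commutative: Yes
Integral domain: No
Has unity: Yes

ℤ_72: Commutative=Yes, Unity=Yes


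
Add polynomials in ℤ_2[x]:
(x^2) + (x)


Add coefficients mod 2:
x^0: 0 + 0 = 0 (mod 2)
x^1: 0 + 1 = 1 (mod 2)
x^2: 1 + 0 = 1 (mod 2)
Result: x + x^2

f + g = x + x^2


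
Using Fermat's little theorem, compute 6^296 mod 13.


Fermat's little theorem: if p is prime and gcd(a,p)=1, then a^(p-1) ≡ 1 (mod p)
p = 13 is prime, gcd(6,13) = 1
Reduce exponent: 296 mod 12 = 8
So 6^296 ≡ 6^8 (mod 13)
6^8 mod 13 = 3

6^296 ≡ 3 (mod 13)


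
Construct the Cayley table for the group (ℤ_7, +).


Elements: {0, 1, 2, 3, 4, 5, 6}
Operation: addition mod 7
Entry (a, b) = (a + b) mod 7

Cayley table:
  | 0 | 1 | 2 | 3 | 4 | 5 | 6
0 | 0 | 1 | 2 | 3 | 4 | 5 | 6
1 | 1 | 2 | 3 | 4 | 5 | 6 | 0
2 | 2 | 3 | 4 | 5 | 6 | 0 | 1
3 | 3 | 4 | 5 | 6 | 0 | 1 | 2
4 | 4 | 5 | 6 | 0 | 1 | 2 | 3
5 | 5 | 6 | 0 | 1 | 2 | 3 | 4
6 | 6 | 0 | 1 | 2 | 3 | 4 | 5


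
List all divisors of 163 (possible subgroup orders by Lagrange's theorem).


Lagrange's theorem: |H| divides |G|
|G| = 163
Divisors of 163: 1, 163

Possible subgroup orders: {1, 163}


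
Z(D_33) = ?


Z(G) = {g ∈ G | gx = xg for all x ∈ G}
For odd n, Z(D_n) = {e}: no nontrivial rotation commutes with all reflections

Z(D_33) = {e}


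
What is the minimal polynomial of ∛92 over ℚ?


∛92 satisfies x³ - 92 = 0, irreducible over ℚ (no rational root; 92 is not a perfect cube)

Minimal polynomial: x³ - 92


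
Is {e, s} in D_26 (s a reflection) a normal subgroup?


H = {e, s} in D_26 (s a reflection)
r·s·r⁻¹ = sr⁻² ≠ s for n ≥ 3, so {e, s} is not closed under conjugation

No, not a normal subgroup


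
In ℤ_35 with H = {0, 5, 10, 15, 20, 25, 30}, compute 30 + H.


30 + H = {30 + h (mod 35) : h ∈ H}
30+0=30, 30+5=0, 30+10=5, 30+15=10, 30+20=15, 30+25=20, 30+30=25
30 + H = {0, 5, 10, 15, 20, 25, 30} = 0 + H

30 + H = {0, 5, 10, 15, 20, 25, 30}


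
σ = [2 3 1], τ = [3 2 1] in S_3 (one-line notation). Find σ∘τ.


σ∘τ: apply τ first, then σ
1 →τ 3 →σ 1
2 →τ 2 →σ 3
3 →τ 1 →σ 2

σ∘τ = [1 3 2]


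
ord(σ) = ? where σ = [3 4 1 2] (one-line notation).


Cycle decomposition: (1 3) (2 4)
Cycle lengths: 2, 2
Order = lcm(2, 2) = 2

ord(σ) = 2


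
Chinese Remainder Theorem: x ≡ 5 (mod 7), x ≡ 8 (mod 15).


m₁ = 7, m₂ = 15, gcd = 1, so CRT applies. M = m₁·m₂ = 105
Let M₁ = M/m₁ = 15, M₂ = M/m₂ = 7
Find y₁ ≡ M₁⁻¹ (mod m₁): 15⁻¹ ≡ 1 (mod 7)
Find y₂ ≡ M₂⁻¹ (mod m₂): 7⁻¹ ≡ 13 (mod 15)
x = a₁·M₁·y₁ + a₂·M₂·y₂ = 5·15·1 + 8·7·13 = 803
Reduce mod 105: x ≡ 68
Check: 68 mod 7 = 5 ✓, 68 mod 15 = 8 ✓

x ≡ 68 (mod 105)


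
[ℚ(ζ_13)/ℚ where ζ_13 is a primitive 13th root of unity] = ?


[ℚ(ζ_n):ℚ] = deg Φ_n(x) = φ(n). Here φ(13) = 12

[ℚ(ζ_13)/ℚ where ζ_13 is a primitive 13th root of unity] = 12


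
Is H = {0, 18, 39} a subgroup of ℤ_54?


Subgroup test for H = {0, 18, 39} in (ℤ_54, +):
(1) 0 ∈ H? Yes
(2) Closure: for all a,b ∈ H, (a+b) mod 54 ∈ H? No  [counterexample: 18 + 18 = 36 ∉ H]
(3) Inverses: for all a ∈ H, -a mod 54 ∈ H? No

No, H is not a subgroup of ℤ_54


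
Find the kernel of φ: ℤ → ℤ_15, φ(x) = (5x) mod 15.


Kernel = preimage of identity
ker(φ) = {x ∈ ℤ : 5x ≡ 0 (mod 15)}. gcd(5,15) = 5, so 5x ≡ 0 (mod 15) ⟺ x ≡ 0 (mod 15/5 = 3). Hence ker(φ) = 3ℤ

ker(φ) = 3ℤ


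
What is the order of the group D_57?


|D_n| = 2n (n rotations and n reflections)
|D_57| = 2×57 = 114

|D_57| = 114


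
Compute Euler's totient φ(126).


Factor n: 126 = 2 × 3^2 × 7
φ(n) = n · ∏(1 - 1/p) over distinct primes p | n
φ(126) = 126 · (1 - 1/2) · (1 - 1/3) · (1 - 1/7) = 36

φ(126) = 36


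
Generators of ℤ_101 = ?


g generates ℤ_n iff gcd(g,n) = 1
Prime factors of 101: 101
Generators are g ∈ {1,...,100} not divisible by any of these primes.
Generators: {1, 2, 3, 4, 5, 6, 7, 8, 9, 10, 11, 12, 13, 14, 15, 16, 17, 18, 19, 20, 21, 22, 23, 24, 25, 26, 27, 28, 29, 30, 31, 32, 33, 34, 35, 36, 37, 38, 39, 40, 41, 42, 43, 44, 45, 46, 47, 48, 49, 50, 51, 52, 53, 54, 55, 56, 57, 58, 59, 60, 61, 62, 63, 64, 65, 66, 67, 68, 69, 70, 71, 72, 73, 74, 75, 76, 77, 78, 79, 80, 81, 82, 83, 84, 85, 86, 87, 88, 89, 90, 91, 92, 93, 94, 95, 96, 97, 98, 99, 100}
Number of generators = φ(101) = 100

Generators of ℤ_101 = {1, 2, 3, 4, 5, 6, 7, 8, 9, 10, 11, 12, 13, 14, 15, 16, 17, 18, 19, 20, 21, 22, 23, 24, 25, 26, 27, 28, 29, 30, 31, 32, 33, 34, 35, 36, 37, 38, 39, 40, 41, 42, 43, 44, 45, 46, 47, 48, 49, 50, 51, 52, 53, 54, 55, 56, 57, 58, 59, 60, 61, 62, 63, 64, 65, 66, 67, 68, 69, 70, 71, 72, 73, 74, 75, 76, 77, 78, 79, 80, 81, 82, 83, 84, 85, 86, 87, 88, 89, 90, 91, 92, 93, 94, 95, 96, 97, 98, 99, 100}


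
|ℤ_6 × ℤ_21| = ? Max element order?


|ℤ_6 × ℤ_21| = 6 × 21 = 126
Max element order = lcm(6,21) = 42
Cyclic? No (gcd=3)

|ℤ_6×ℤ_21| = 126, max element order = 42


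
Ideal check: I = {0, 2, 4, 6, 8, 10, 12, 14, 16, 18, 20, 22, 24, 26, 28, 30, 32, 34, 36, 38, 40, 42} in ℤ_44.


Check ideal conditions for I = {0, 2, 4, 6, 8, 10, 12, 14, 16, 18, 20, 22, 24, 26, 28, 30, 32, 34, 36, 38, 40, 42} in ℤ_44:
(1) I is an additive subgroup? Yes
(2) For r ∈ ℤ_44 and a ∈ I: r·a ∈ I? Yes

Yes, I is an ideal of ℤ_44


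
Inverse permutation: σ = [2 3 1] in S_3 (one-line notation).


To find σ⁻¹, swap domain and range:
σ(1) = 2 → σ⁻¹(2) = 1
σ(2) = 3 → σ⁻¹(3) = 2
σ(3) = 1 → σ⁻¹(1) = 3

σ⁻¹ = [3 1 2]


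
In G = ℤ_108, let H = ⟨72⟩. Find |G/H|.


|⟨72⟩| = n / gcd(72, 108) = 108 / 36 = 3
H is normal (ℤ_108 is abelian).
|G/H| = |G| / |H| = 108 / 3 = 36

|G/H| = 36


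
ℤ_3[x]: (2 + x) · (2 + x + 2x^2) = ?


Expand and collect like terms; reduce coefficients mod 3:
x^0: 2·2 = 4 ≡ 1 (mod 3)
x^1: 2·1 + 1·2 = 4 ≡ 1 (mod 3)
x^2: 2·2 + 1·1 = 5 ≡ 2 (mod 3)
x^3: 1·2 = 2 ≡ 2 (mod 3)
Result: 1 + x + 2x^2 + 2x^3

f · g = 1 + x + 2x^2 + 2x^3


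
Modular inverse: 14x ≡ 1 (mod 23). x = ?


Use the extended Euclidean algorithm to write 1 = 14·s + 23·t; then s mod 23 is the inverse.
Euclidean algorithm:
  14 = 0·23 + 14
  23 = 1·14 + 9
  14 = 1·9 + 5
  9 = 1·5 + 4
  5 = 1·4 + 1
  4 = 4·1 + 0
gcd(14,23) = 1
Back-substitution gives: 14·(5) + 23·(-3) = 1
So 14⁻¹ ≡ 5 ≡ 5 (mod 23)
Check: 14 × 5 = 70 ≡ 1 (mod 23) ✓

14⁻¹ ≡ 5 (mod 23)


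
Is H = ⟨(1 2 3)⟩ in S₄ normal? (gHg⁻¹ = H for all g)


H = ⟨(1 2 3)⟩ in S₄
(1 4)(1 2 3)(1 4)⁻¹ = (4 2 3) ∉ ⟨(1 2 3)⟩

No, not a normal subgroup


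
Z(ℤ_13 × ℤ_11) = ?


Z(G) = {g ∈ G | gx = xg for all x ∈ G}
Direct product of abelian groups is abelian, so Z(G) = G

Z(ℤ_13 × ℤ_11) = ℤ_13 × ℤ_11


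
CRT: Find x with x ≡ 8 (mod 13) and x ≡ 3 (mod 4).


m₁ = 13, m₂ = 4, gcd = 1, so CRT applies. M = m₁·m₂ = 52
Let M₁ = M/m₁ = 4, M₂ = M/m₂ = 13
Find y₁ ≡ M₁⁻¹ (mod m₁): 4⁻¹ ≡ 10 (mod 13)
Find y₂ ≡ M₂⁻¹ (mod m₂): 13⁻¹ ≡ 1 (mod 4)
x = a₁·M₁·y₁ + a₂·M₂·y₂ = 8·4·10 + 3·13·1 = 359
Reduce mod 52: x ≡ 47
Check: 47 mod 13 = 8 ✓, 47 mod 4 = 3 ✓

x ≡ 47 (mod 52)


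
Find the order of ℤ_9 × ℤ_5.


|A × B| = |A| · |B|
|ℤ_9 × ℤ_5| = 9 × 5 = 45

|ℤ_9 × ℤ_5| = 45


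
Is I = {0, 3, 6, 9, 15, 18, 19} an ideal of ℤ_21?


Check ideal conditions for I = {0, 3, 6, 9, 15, 18, 19} in ℤ_21:
(1) I is an additive subgroup? No
(2) For r ∈ ℤ_21 and a ∈ I: r·a ∈ I? No  [counterexample: r=2, a=6, r·a mod 21 = 12 ∉ I]

No, I is not an ideal of ℤ_21


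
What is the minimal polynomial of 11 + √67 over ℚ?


Let α = 11 + √67. Then α - 11 = √67, so (α - 11)² = 67, giving α² - 22α + 54 = 0. Degree 2 and α ∉ ℚ, so this is the minimal polynomial.

Minimal polynomial: x² - 22x + 54


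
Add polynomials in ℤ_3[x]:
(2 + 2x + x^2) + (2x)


Add coefficients mod 3:
x^0: 2 + 0 = 2 (mod 3)
x^1: 2 + 2 = 1 (mod 3)
x^2: 1 + 0 = 1 (mod 3)
Result: 2 + x + x^2

f + g = 2 + x + x^2


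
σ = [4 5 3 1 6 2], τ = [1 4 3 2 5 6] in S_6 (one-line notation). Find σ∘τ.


σ∘τ: apply τ first, then σ
1 →τ 1 →σ 4
2 →τ 4 →σ 1
3 →τ 3 →σ 3
4 →τ 2 →σ 5
5 →τ 5 →σ 6
6 →τ 6 →σ 2

σ∘τ = [4 1 3 5 6 2]


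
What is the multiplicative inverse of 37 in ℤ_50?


Use the extended Euclidean algorithm to write 1 = 37·s + 50·t; then s mod 50 is the inverse.
Euclidean algorithm:
  37 = 0·50 + 37
  50 = 1·37 + 13
  37 = 2·13 + 11
  13 = 1·11 + 2
  11 = 5·2 + 1
  2 = 2·1 + 0
gcd(37,50) = 1
Back-substitution gives: 37·(23) + 50·(-17) = 1
So 37⁻¹ ≡ 23 ≡ 23 (mod 50)
Check: 37 × 23 = 851 ≡ 1 (mod 50) ✓

37⁻¹ ≡ 23 (mod 50)


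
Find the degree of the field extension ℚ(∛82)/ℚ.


∛82 has minimal polynomial x³ - 82 (irreducible over ℚ since 82 is not a perfect cube)

[ℚ(∛82)/ℚ] = 3


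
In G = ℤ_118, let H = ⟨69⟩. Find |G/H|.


|⟨69⟩| = n / gcd(69, 118) = 118 / 1 = 118
H is normal (ℤ_118 is abelian).
|G/H| = |G| / |H| = 118 / 118 = 1

|G/H| = 1


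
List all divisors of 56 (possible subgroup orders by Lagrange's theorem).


Lagrange's theorem: |H| divides |G|
|G| = 56
Divisors of 56: 1, 2, 4, 7, 8, 14, 28, 56

Possible subgroup orders: {1, 2, 4, 7, 8, 14, 28, 56}


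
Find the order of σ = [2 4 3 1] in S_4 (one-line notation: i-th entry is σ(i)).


Cycle decomposition: (1 2 4)
Cycle lengths: 3
Order = lcm(3) = 3

ord(σ) = 3


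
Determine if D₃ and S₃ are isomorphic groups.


Comparing D₃ and S₃:
Both are the unique non-abelian group of order 6

Yes, D₃ ≅ S₃


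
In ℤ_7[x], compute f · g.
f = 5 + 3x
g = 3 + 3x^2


Expand and collect like terms; reduce coefficients mod 7:
x^0: 5·3 = 15 ≡ 1 (mod 7)
x^1: 5·0 + 3·3 = 9 ≡ 2 (mod 7)
x^2: 5·3 + 3·0 = 15 ≡ 1 (mod 7)
x^3: 3·3 = 9 ≡ 2 (mod 7)
Result: 1 + 2x + x^2 + 2x^3

f · g = 1 + 2x + x^2 + 2x^3


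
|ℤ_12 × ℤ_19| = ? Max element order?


|ℤ_12 × ℤ_19| = 12 × 19 = 228
Max element order = lcm(12,19) = 228
Cyclic? Yes (gcd=1)

|ℤ_12×ℤ_19| = 228, max element order = 228


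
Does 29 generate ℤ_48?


g generates ℤ_n iff gcd(g, n) = 1
gcd(29, 48) = 1
Since gcd = 1, 29 is a generator.

Yes, 29 generates ℤ_48


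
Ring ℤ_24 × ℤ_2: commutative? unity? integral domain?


Direct product ring; commutative with unity (1,1); but (1,0)·(0,1) = (0,0) gives zero divisors, so not an integral domain
Commutative: Yes
Integral domain: No
Has unity: Yes

ℤ_24 × ℤ_2: Commutative=Yes, Unity=Yes


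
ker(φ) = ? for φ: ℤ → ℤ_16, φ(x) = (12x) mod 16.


Kernel = preimage of identity
ker(φ) = {x ∈ ℤ : 12x ≡ 0 (mod 16)}. gcd(12,16) = 4, so 12x ≡ 0 (mod 16) ⟺ x ≡ 0 (mod 16/4 = 4). Hence ker(φ) = 4ℤ

ker(φ) = 4ℤ


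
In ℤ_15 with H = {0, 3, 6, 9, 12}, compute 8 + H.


8 + H = {8 + h (mod 15) : h ∈ H}
8+0=8, 8+3=11, 8+6=14, 8+9=2, 8+12=5
8 + H = {2, 5, 8, 11, 14} = 2 + H

8 + H = {2, 5, 8, 11, 14}


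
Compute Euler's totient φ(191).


Factor n: 191 = 191
φ(n) = n · ∏(1 - 1/p) over distinct primes p | n
φ(191) = 191 · (1 - 1/191) = 190

φ(191) = 190


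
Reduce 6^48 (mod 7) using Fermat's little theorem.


Fermat's little theorem: if p is prime and gcd(a,p)=1, then a^(p-1) ≡ 1 (mod p)
p = 7 is prime, gcd(6,7) = 1
Reduce exponent: 48 mod 6 = 0
So 6^48 ≡ 6^0 (mod 7)
6^0 = 1

6^48 ≡ 1 (mod 7)


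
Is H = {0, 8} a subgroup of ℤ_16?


Subgroup test for H = {0, 8} in (ℤ_16, +):
(1) 0 ∈ H? Yes
(2) Closure: for all a,b ∈ H, (a+b) mod 16 ∈ H? Yes
(3) Inverses: for all a ∈ H, -a mod 16 ∈ H? Yes

Yes, H is a subgroup of ℤ_16


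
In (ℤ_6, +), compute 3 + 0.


Operation: addition mod 6
3 + 0 = (a + b) mod 6 with a = 3, b = 0

3 + 0 = 3


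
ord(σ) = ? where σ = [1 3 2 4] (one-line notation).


Cycle decomposition: (2 3)
Cycle lengths: 2
Order = lcm(2) = 2

ord(σ) = 2


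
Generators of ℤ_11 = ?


g generates ℤ_n iff gcd(g,n) = 1
Checking each g ∈ {1,...,10}:
gcd(1,11) = 1
gcd(2,11) = 1
gcd(3,11) = 1
gcd(4,11) = 1
gcd(5,11) = 1
gcd(6,11) = 1
gcd(7,11) = 1
gcd(8,11) = 1
gcd(9,11) = 1
gcd(10,11) = 1
Generators: {1, 2, 3, 4, 5, 6, 7, 8, 9, 10}
Number of generators = φ(11) = 10

Generators of ℤ_11 = {1, 2, 3, 4, 5, 6, 7, 8, 9, 10}


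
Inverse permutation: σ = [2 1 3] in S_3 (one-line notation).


To find σ⁻¹, swap domain and range:
σ(1) = 2 → σ⁻¹(2) = 1
σ(2) = 1 → σ⁻¹(1) = 2
σ(3) = 3 → σ⁻¹(3) = 3

σ⁻¹ = [2 1 3]


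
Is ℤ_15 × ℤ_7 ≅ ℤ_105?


Comparing ℤ_15 × ℤ_7 and ℤ_105:
gcd(15,7) = 1, so ℤ_15 × ℤ_7 ≅ ℤ_105 (CRT)

Yes, ℤ_15 × ℤ_7 ≅ ℤ_105


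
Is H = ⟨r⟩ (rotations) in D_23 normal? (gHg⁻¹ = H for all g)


H = ⟨r⟩ (rotations) in D_23
The rotation subgroup ⟨r⟩ has index 2 in D_23, so it is normal

Yes, normal subgroup


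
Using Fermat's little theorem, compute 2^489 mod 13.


Fermat's little theorem: if p is prime and gcd(a,p)=1, then a^(p-1) ≡ 1 (mod p)
p = 13 is prime, gcd(2,13) = 1
Reduce exponent: 489 mod 12 = 9
So 2^489 ≡ 2^9 (mod 13)
2^9 mod 13 = 5

2^489 ≡ 5 (mod 13)


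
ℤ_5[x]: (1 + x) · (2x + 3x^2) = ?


Expand and collect like terms; reduce coefficients mod 5:
x^0: 1·0 = 0 ≡ 0 (mod 5)
x^1: 1·2 + 1·0 = 2 ≡ 2 (mod 5)
x^2: 1·3 + 1·2 = 5 ≡ 0 (mod 5)
x^3: 1·3 = 3 ≡ 3 (mod 5)
Result: 2x + 3x^3

f · g = 2x + 3x^3


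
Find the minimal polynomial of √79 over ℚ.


√79 satisfies x² - 79 = 0, irreducible over ℚ since 79 is squarefree

Minimal polynomial: x² - 79


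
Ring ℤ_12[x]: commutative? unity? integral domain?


ℤ_12 has zero divisors (2·6 ≡ 0), and these lift to constant zero divisors in ℤ_12[x]; so not an integral domain
Commutative: Yes
Integral domain: No
Has unity: Yes

ℤ_12[x]: Commutative=Yes, Unity=Yes


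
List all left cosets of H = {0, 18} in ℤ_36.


H = {0, 18}, |H| = 2
Number of cosets = |G|/|H| = 36/2 = 18
0 + H = {0, 18}
1 + H = {1, 19}
2 + H = {2, 20}
3 + H = {3, 21}
4 + H = {4, 22}
5 + H = {5, 23}
6 + H = {6, 24}
7 + H = {7, 25}
8 + H = {8, 26}
9 + H = {9, 27}
10 + H = {10, 28}
11 + H = {11, 29}
12 + H = {12, 30}
13 + H = {13, 31}
14 + H = {14, 32}
15 + H = {15, 33}
16 + H = {16, 34}
17 + H = {17, 35}

Cosets: 0+H={0,18}; 1+H={1,19}; 2+H={2,20}; 3+H={3,21}; 4+H={4,22}; 5+H={5,23}; 6+H={6,24}; 7+H={7,25}; 8+H={8,26}; 9+H={9,27}; 10+H={10,28}; 11+H={11,29}; 12+H={12,30}; 13+H={13,31}; 14+H={14,32}; 15+H={15,33}; 16+H={16,34}; 17+H={17,35}


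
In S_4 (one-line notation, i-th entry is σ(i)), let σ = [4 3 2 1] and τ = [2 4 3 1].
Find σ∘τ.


σ∘τ: apply τ first, then σ
1 →τ 2 →σ 3
2 →τ 4 →σ 1
3 →τ 3 →σ 2
4 →τ 1 →σ 4

σ∘τ = [3 1 2 4]


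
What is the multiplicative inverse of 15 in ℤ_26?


Use the extended Euclidean algorithm to write 1 = 15·s + 26·t; then s mod 26 is the inverse.
Euclidean algorithm:
  15 = 0·26 + 15
  26 = 1·15 + 11
  15 = 1·11 + 4
  11 = 2·4 + 3
  4 = 1·3 + 1
  3 = 3·1 + 0
gcd(15,26) = 1
Back-substitution gives: 15·(7) + 26·(-4) = 1
So 15⁻¹ ≡ 7 ≡ 7 (mod 26)
Check: 15 × 7 = 105 ≡ 1 (mod 26) ✓

15⁻¹ ≡ 7 (mod 26)


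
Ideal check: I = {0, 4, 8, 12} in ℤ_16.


Check ideal conditions for I = {0, 4, 8, 12} in ℤ_16:
(1) I is an additive subgroup? Yes
(2) For r ∈ ℤ_16 and a ∈ I: r·a ∈ I? Yes

Yes, I is an ideal of ℤ_16


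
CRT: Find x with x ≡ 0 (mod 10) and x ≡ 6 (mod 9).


m₁ = 10, m₂ = 9, gcd = 1, so CRT applies. M = m₁·m₂ = 90
Let M₁ = M/m₁ = 9, M₂ = M/m₂ = 10
Find y₁ ≡ M₁⁻¹ (mod m₁): 9⁻¹ ≡ 9 (mod 10)
Find y₂ ≡ M₂⁻¹ (mod m₂): 10⁻¹ ≡ 1 (mod 9)
x = a₁·M₁·y₁ + a₂·M₂·y₂ = 0·9·9 + 6·10·1 = 60
Reduce mod 90: x ≡ 60
Check: 60 mod 10 = 0 ✓, 60 mod 9 = 6 ✓

x ≡ 60 (mod 90)


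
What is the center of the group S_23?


Z(G) = {g ∈ G | gx = xg for all x ∈ G}
S_n is non-abelian for n ≥ 3; Z(S_23) is trivial

Z(S_23) = {e}


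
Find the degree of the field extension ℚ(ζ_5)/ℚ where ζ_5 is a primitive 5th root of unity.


[ℚ(ζ_n):ℚ] = deg Φ_n(x) = φ(n). Here φ(5) = 4

[ℚ(ζ_5)/ℚ where ζ_5 is a primitive 5th root of unity] = 4


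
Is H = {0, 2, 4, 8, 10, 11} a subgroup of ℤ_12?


Subgroup test for H = {0, 2, 4, 8, 10, 11} in (ℤ_12, +):
(1) 0 ∈ H? Yes
(2) Closure: for all a,b ∈ H, (a+b) mod 12 ∈ H? No  [counterexample: 2 + 4 = 6 ∉ H]
(3) Inverses: for all a ∈ H, -a mod 12 ∈ H? No

No, H is not a subgroup of ℤ_12


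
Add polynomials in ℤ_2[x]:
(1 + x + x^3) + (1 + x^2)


Add coefficients mod 2:
x^0: 1 + 1 = 0 (mod 2)
x^1: 1 + 0 = 1 (mod 2)
x^2: 0 + 1 = 1 (mod 2)
x^3: 1 + 0 = 1 (mod 2)
Result: x + x^2 + x^3

f + g = x + x^2 + x^3


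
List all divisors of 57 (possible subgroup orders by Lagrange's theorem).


Lagrange's theorem: |H| divides |G|
|G| = 57
Divisors of 57: 1, 3, 19, 57

Possible subgroup orders: {1, 3, 19, 57}


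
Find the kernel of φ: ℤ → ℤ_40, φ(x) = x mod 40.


Kernel = preimage of identity
ker(φ) = {x ∈ ℤ : x ≡ 0 (mod 40)} = 40ℤ = {0, ±40, ±80, ...}

ker(φ) = 40ℤ


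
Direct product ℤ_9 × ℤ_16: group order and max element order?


|ℤ_9 × ℤ_16| = 9 × 16 = 144
Max element order = lcm(9,16) = 144
Cyclic? Yes (gcd=1)

|ℤ_9×ℤ_16| = 144, max element order = 144


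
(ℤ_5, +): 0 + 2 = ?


Operation: addition mod 5
0 + 2 = (a + b) mod 5 with a = 0, b = 2

0 + 2 = 2


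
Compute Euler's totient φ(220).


Factor n: 220 = 2^2 × 5 × 11
φ(n) = n · ∏(1 - 1/p) over distinct primes p | n
φ(220) = 220 · (1 - 1/2) · (1 - 1/5) · (1 - 1/11) = 80

φ(220) = 80


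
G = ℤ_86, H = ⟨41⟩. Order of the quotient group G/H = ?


|⟨41⟩| = n / gcd(41, 86) = 86 / 1 = 86
H is normal (ℤ_86 is abelian).
|G/H| = |G| / |H| = 86 / 86 = 1

|G/H| = 1


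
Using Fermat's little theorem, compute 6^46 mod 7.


Fermat's little theorem: if p is prime and gcd(a,p)=1, then a^(p-1) ≡ 1 (mod p)
p = 7 is prime, gcd(6,7) = 1
Reduce exponent: 46 mod 6 = 4
So 6^46 ≡ 6^4 (mod 7)
6^4 mod 7 = 1

6^46 ≡ 1 (mod 7)


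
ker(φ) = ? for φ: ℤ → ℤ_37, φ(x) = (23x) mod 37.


Kernel = preimage of identity
ker(φ) = {x ∈ ℤ : 23x ≡ 0 (mod 37)}. gcd(23,37) = 1, so 23x ≡ 0 (mod 37) ⟺ x ≡ 0 (mod 37/1 = 37). Hence ker(φ) = 37ℤ

ker(φ) = 37ℤ


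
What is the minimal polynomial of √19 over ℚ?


√19 satisfies x² - 19 = 0, irreducible over ℚ since 19 is squarefree

Minimal polynomial: x² - 19


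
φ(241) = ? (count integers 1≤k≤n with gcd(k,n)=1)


Factor n: 241 = 241
φ(n) = n · ∏(1 - 1/p) over distinct primes p | n
φ(241) = 241 · (1 - 1/241) = 240

φ(241) = 240


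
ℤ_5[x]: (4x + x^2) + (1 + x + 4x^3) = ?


Add coefficients mod 5:
x^0: 0 + 1 = 1 (mod 5)
x^1: 4 + 1 = 0 (mod 5)
x^2: 1 + 0 = 1 (mod 5)
x^3: 0 + 4 = 4 (mod 5)
Result: 1 + x^2 + 4x^3

f + g = 1 + x^2 + 4x^3


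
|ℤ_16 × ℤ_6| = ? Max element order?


|ℤ_16 × ℤ_6| = 16 × 6 = 96
Max element order = lcm(16,6) = 48
Cyclic? No (gcd=2)

|ℤ_16×ℤ_6| = 96, max element order = 48


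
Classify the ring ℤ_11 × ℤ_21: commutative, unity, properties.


Direct product ring; commutative with unity (1,1); but (1,0)·(0,1) = (0,0) gives zero divisors, so not an integral domain
Commutative: Yes
Integral domain: No
Has unity: Yes

ℤ_11 × ℤ_21: Commutative=Yes, Unity=Yes


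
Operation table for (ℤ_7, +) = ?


Elements: {0, 1, 2, 3, 4, 5, 6}
Operation: addition mod 7
Entry (a, b) = (a + b) mod 7

Cayley table:
  | 0 | 1 | 2 | 3 | 4 | 5 | 6
0 | 0 | 1 | 2 | 3 | 4 | 5 | 6
1 | 1 | 2 | 3 | 4 | 5 | 6 | 0
2 | 2 | 3 | 4 | 5 | 6 | 0 | 1
3 | 3 | 4 | 5 | 6 | 0 | 1 | 2
4 | 4 | 5 | 6 | 0 | 1 | 2 | 3
5 | 5 | 6 | 0 | 1 | 2 | 3 | 4
6 | 6 | 0 | 1 | 2 | 3 | 4 | 5


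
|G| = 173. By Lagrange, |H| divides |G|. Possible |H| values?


Lagrange's theorem: |H| divides |G|
|G| = 173
Divisors of 173: 1, 173

Possible subgroup orders: {1, 173}


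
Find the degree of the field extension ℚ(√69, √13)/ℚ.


[ℚ(√69,√13):ℚ] = [ℚ(√69,√13):ℚ(√69)]·[ℚ(√69):ℚ] = 2·2 = 4

[ℚ(√69, √13)/ℚ] = 4


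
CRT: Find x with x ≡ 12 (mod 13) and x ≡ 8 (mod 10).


m₁ = 13, m₂ = 10, gcd = 1, so CRT applies. M = m₁·m₂ = 130
Let M₁ = M/m₁ = 10, M₂ = M/m₂ = 13
Find y₁ ≡ M₁⁻¹ (mod m₁): 10⁻¹ ≡ 4 (mod 13)
Find y₂ ≡ M₂⁻¹ (mod m₂): 13⁻¹ ≡ 7 (mod 10)
x = a₁·M₁·y₁ + a₂·M₂·y₂ = 12·10·4 + 8·13·7 = 1208
Reduce mod 130: x ≡ 38
Check: 38 mod 13 = 12 ✓, 38 mod 10 = 8 ✓

x ≡ 38 (mod 130)


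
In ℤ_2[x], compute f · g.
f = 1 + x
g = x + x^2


Expand and collect like terms; reduce coefficients mod 2:
x^0: 1·0 = 0 ≡ 0 (mod 2)
x^1: 1·1 + 1·0 = 1 ≡ 1 (mod 2)
x^2: 1·1 + 1·1 = 2 ≡ 0 (mod 2)
x^3: 1·1 = 1 ≡ 1 (mod 2)
Result: x + x^3

f · g = x + x^3


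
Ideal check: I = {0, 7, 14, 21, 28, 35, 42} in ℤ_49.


Check ideal conditions for I = {0, 7, 14, 21, 28, 35, 42} in ℤ_49:
(1) I is an additive subgroup? Yes
(2) For r ∈ ℤ_49 and a ∈ I: r·a ∈ I? Yes

Yes, I is an ideal of ℤ_49


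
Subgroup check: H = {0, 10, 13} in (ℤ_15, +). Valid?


Subgroup test for H = {0, 10, 13} in (ℤ_15, +):
(1) 0 ∈ H? Yes
(2) Closure: for all a,b ∈ H, (a+b) mod 15 ∈ H? No  [counterexample: 10 + 10 = 5 ∉ H]
(3) Inverses: for all a ∈ H, -a mod 15 ∈ H? No

No, H is not a subgroup of ℤ_15


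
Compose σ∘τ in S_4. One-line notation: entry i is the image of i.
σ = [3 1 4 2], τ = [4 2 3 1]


σ∘τ: apply τ first, then σ
1 →τ 4 →σ 2
2 →τ 2 →σ 1
3 →τ 3 →σ 4
4 →τ 1 →σ 3

σ∘τ = [2 1 4 3]


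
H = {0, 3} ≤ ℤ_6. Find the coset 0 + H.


0 + H = {0 + h (mod 6) : h ∈ H}
0+0=0, 0+3=3

0 + H = {0, 3}


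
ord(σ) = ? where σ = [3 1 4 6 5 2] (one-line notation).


Cycle decomposition: (1 3 4 6 2)
Cycle lengths: 5
Order = lcm(5) = 5

ord(σ) = 5


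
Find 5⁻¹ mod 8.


Use the extended Euclidean algorithm to write 1 = 5·s + 8·t; then s mod 8 is the inverse.
Euclidean algorithm:
  5 = 0·8 + 5
  8 = 1·5 + 3
  5 = 1·3 + 2
  3 = 1·2 + 1
  2 = 2·1 + 0
gcd(5,8) = 1
Back-substitution gives: 5·(-3) + 8·(2) = 1
So 5⁻¹ ≡ -3 ≡ 5 (mod 8)
Check: 5 × 5 = 25 ≡ 1 (mod 8) ✓

5⁻¹ ≡ 5 (mod 8)


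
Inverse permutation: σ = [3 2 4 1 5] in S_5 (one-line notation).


To find σ⁻¹, swap domain and range:
σ(1) = 3 → σ⁻¹(3) = 1
σ(2) = 2 → σ⁻¹(2) = 2
σ(3) = 4 → σ⁻¹(4) = 3
σ(4) = 1 → σ⁻¹(1) = 4
σ(5) = 5 → σ⁻¹(5) = 5

σ⁻¹ = [4 2 1 3 5]


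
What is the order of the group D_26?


|D_n| = 2n (n rotations and n reflections)
|D_26| = 2×26 = 52

|D_26| = 52


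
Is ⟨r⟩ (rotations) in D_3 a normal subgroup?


H = ⟨r⟩ (rotations) in D_3
The rotation subgroup ⟨r⟩ has index 2 in D_3, so it is normal

Yes, normal subgroup


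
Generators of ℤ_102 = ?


g generates ℤ_n iff gcd(g,n) = 1
Prime factors of 102: 2, 3, 17
Generators are g ∈ {1,...,101} not divisible by any of these primes.
Generators: {1, 5, 7, 11, 13, 19, 23, 25, 29, 31, 35, 37, 41, 43, 47, 49, 53, 55, 59, 61, 65, 67, 71, 73, 77, 79, 83, 89, 91, 95, 97, 101}
Number of generators = φ(102) = 32

Generators of ℤ_102 = {1, 5, 7, 11, 13, 19, 23, 25, 29, 31, 35, 37, 41, 43, 47, 49, 53, 55, 59, 61, 65, 67, 71, 73, 77, 79, 83, 89, 91, 95, 97, 101}


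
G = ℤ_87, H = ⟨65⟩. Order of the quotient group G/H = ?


|⟨65⟩| = n / gcd(65, 87) = 87 / 1 = 87
H is normal (ℤ_87 is abelian).
|G/H| = |G| / |H| = 87 / 87 = 1

|G/H| = 1


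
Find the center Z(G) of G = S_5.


Z(G) = {g ∈ G | gx = xg for all x ∈ G}
S_n is non-abelian for n ≥ 3; Z(S_5) is trivial

Z(S_5) = {e}


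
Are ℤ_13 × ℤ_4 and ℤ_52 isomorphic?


Comparing ℤ_13 × ℤ_4 and ℤ_52:
gcd(13,4) = 1, so ℤ_13 × ℤ_4 ≅ ℤ_52 (CRT)

Yes, ℤ_13 × ℤ_4 ≅ ℤ_52


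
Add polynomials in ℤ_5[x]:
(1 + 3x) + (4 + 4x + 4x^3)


Add coefficients mod 5:
x^0: 1 + 4 = 0 (mod 5)
x^1: 3 + 4 = 2 (mod 5)
x^2: 0 + 0 = 0 (mod 5)
x^3: 0 + 4 = 4 (mod 5)
Result: 2x + 4x^3

f + g = 2x + 4x^3


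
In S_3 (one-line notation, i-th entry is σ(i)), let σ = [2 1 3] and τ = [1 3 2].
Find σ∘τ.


σ∘τ: apply τ first, then σ
1 →τ 1 →σ 2
2 →τ 3 →σ 3
3 →τ 2 →σ 1

σ∘τ = [2 3 1]


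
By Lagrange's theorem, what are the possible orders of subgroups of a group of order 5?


Lagrange's theorem: |H| divides |G|
|G| = 5
Divisors of 5: 1, 5

Possible subgroup orders: {1, 5}


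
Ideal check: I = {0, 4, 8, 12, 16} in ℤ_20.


Check ideal conditions for I = {0, 4, 8, 12, 16} in ℤ_20:
(1) I is an additive subgroup? Yes
(2) For r ∈ ℤ_20 and a ∈ I: r·a ∈ I? Yes

Yes, I is an ideal of ℤ_20


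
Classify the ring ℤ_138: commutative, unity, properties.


ℤ_138 is a commutative ring with unity 1; 138 = 2×69 is composite, so 2·69 ≡ 0 gives zero divisors (not an integral domain)
Commutative: Yes
Integral domain: No
Has unity: Yes

ℤ_138: Commutative=Yes, Unity=Yes


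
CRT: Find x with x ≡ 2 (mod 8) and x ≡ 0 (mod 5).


m₁ = 8, m₂ = 5, gcd = 1, so CRT applies. M = m₁·m₂ = 40
Let M₁ = M/m₁ = 5, M₂ = M/m₂ = 8
Find y₁ ≡ M₁⁻¹ (mod m₁): 5⁻¹ ≡ 5 (mod 8)
Find y₂ ≡ M₂⁻¹ (mod m₂): 8⁻¹ ≡ 2 (mod 5)
x = a₁·M₁·y₁ + a₂·M₂·y₂ = 2·5·5 + 0·8·2 = 50
Reduce mod 40: x ≡ 10
Check: 10 mod 8 = 2 ✓, 10 mod 5 = 0 ✓

x ≡ 10 (mod 40)


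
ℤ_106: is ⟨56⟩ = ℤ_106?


g generates ℤ_n iff gcd(g, n) = 1
gcd(56, 106) = 2
Since gcd = 2 ≠ 1, ⟨56⟩ has order 53 < 106, so 56 is not a generator.

No, 56 does not generate ℤ_106


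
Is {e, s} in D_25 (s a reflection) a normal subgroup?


H = {e, s} in D_25 (s a reflection)
r·s·r⁻¹ = sr⁻² ≠ s for n ≥ 3, so {e, s} is not closed under conjugation

No, not a normal subgroup


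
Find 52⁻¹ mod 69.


Use the extended Euclidean algorithm to write 1 = 52·s + 69·t; then s mod 69 is the inverse.
Euclidean algorithm:
  52 = 0·69 + 52
  69 = 1·52 + 17
  52 = 3·17 + 1
  17 = 17·1 + 0
gcd(52,69) = 1
Back-substitution gives: 52·(4) + 69·(-3) = 1
So 52⁻¹ ≡ 4 ≡ 4 (mod 69)
Check: 52 × 4 = 208 ≡ 1 (mod 69) ✓

52⁻¹ ≡ 4 (mod 69)


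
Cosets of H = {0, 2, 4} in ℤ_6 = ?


H = {0, 2, 4}, |H| = 3
Number of cosets = |G|/|H| = 6/3 = 2
0 + H = {0, 2, 4}
1 + H = {1, 3, 5}

Cosets: 0+H={0,2,4}; 1+H={1,3,5}


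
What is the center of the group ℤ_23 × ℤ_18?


Z(G) = {g ∈ G | gx = xg for all x ∈ G}
Direct product of abelian groups is abelian, so Z(G) = G

Z(ℤ_23 × ℤ_18) = ℤ_23 × ℤ_18


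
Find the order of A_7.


|A_n| = n!/2 (even permutations)
|A_7| = 7!/2 = 5040/2 = 2520

|A_7| = 2520


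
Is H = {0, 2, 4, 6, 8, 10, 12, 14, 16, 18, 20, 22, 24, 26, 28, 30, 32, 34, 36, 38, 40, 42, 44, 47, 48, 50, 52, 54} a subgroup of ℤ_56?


Subgroup test for H = {0, 2, 4, 6, 8, 10, 12, 14, 16, 18, 20, 22, 24, 26, 28, 30, 32, 34, 36, 38, 40, 42, 44, 47, 48, 50, 52, 54} in (ℤ_56, +):
(1) 0 ∈ H? Yes
(2) Closure: for all a,b ∈ H, (a+b) mod 56 ∈ H? No  [counterexample: 2 + 44 = 46 ∉ H]
(3) Inverses: for all a ∈ H, -a mod 56 ∈ H? No

No, H is not a subgroup of ℤ_56


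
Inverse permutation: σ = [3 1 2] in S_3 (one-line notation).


To find σ⁻¹, swap domain and range:
σ(1) = 3 → σ⁻¹(3) = 1
σ(2) = 1 → σ⁻¹(1) = 2
σ(3) = 2 → σ⁻¹(2) = 3

σ⁻¹ = [2 3 1]


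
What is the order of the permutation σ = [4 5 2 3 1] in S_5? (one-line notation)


Cycle decomposition: (1 4 3 2 5)
Cycle lengths: 5
Order = lcm(5) = 5

ord(σ) = 5


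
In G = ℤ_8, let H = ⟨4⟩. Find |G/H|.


|⟨4⟩| = n / gcd(4, 8) = 8 / 4 = 2
H is normal (ℤ_8 is abelian).
|G/H| = |G| / |H| = 8 / 2 = 4

|G/H| = 4


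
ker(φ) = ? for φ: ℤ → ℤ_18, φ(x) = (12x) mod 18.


Kernel = preimage of identity
ker(φ) = {x ∈ ℤ : 12x ≡ 0 (mod 18)}. gcd(12,18) = 6, so 12x ≡ 0 (mod 18) ⟺ x ≡ 0 (mod 18/6 = 3). Hence ker(φ) = 3ℤ

ker(φ) = 3ℤ


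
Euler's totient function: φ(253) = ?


Factor n: 253 = 11 × 23
φ(n) = n · ∏(1 - 1/p) over distinct primes p | n
φ(253) = 253 · (1 - 1/11) · (1 - 1/23) = 220

φ(253) = 220


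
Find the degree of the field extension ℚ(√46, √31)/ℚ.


[ℚ(√46,√31):ℚ] = [ℚ(√46,√31):ℚ(√46)]·[ℚ(√46):ℚ] = 2·2 = 4

[ℚ(√46, √31)/ℚ] = 4


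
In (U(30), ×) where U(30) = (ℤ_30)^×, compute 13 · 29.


Operation: multiplication mod 30
13 · 29 = (a × b) mod 30 with a = 13, b = 29

13 · 29 = 17


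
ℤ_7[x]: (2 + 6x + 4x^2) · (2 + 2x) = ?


Expand and collect like terms; reduce coefficients mod 7:
x^0: 2·2 = 4 ≡ 4 (mod 7)
x^1: 2·2 + 6·2 = 16 ≡ 2 (mod 7)
x^2: 6·2 + 4·2 = 20 ≡ 6 (mod 7)
x^3: 4·2 = 8 ≡ 1 (mod 7)
Result: 4 + 2x + 6x^2 + x^3

f · g = 4 + 2x + 6x^2 + x^3


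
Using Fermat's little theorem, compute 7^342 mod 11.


Fermat's little theorem: if p is prime and gcd(a,p)=1, then a^(p-1) ≡ 1 (mod p)
p = 11 is prime, gcd(7,11) = 1
Reduce exponent: 342 mod 10 = 2
So 7^342 ≡ 7^2 (mod 11)
7^2 mod 11 = 5

7^342 ≡ 5 (mod 11)


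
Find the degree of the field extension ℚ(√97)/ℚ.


√97 has minimal polynomial x² - 97 (irreducible over ℚ since 97 is squarefree)

[ℚ(√97)/ℚ] = 2


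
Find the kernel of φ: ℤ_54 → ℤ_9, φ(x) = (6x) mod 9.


Kernel = preimage of identity
ker(φ) = {x ∈ ℤ_54 : 6x ≡ 0 (mod 9)}. Since 9 | 54, φ is well-defined. The kernel is the cyclic subgroup ⟨3⟩ of ℤ_54 (order 18), i.e. {0, 3, 6, 9, 12, 15, 18, 21, 24, 27, 30, 33, 36, 39, 42, 45, 48, 51}

ker(φ) = {0, 3, 6, 9, 12, 15, 18, 21, 24, 27, 30, 33, 36, 39, 42, 45, 48, 51}


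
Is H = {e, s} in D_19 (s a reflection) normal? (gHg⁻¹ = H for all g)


H = {e, s} in D_19 (s a reflection)
r·s·r⁻¹ = sr⁻² ≠ s for n ≥ 3, so {e, s} is not closed under conjugation

No, not a normal subgroup


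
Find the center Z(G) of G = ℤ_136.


Z(G) = {g ∈ G | gx = xg for all x ∈ G}
ℤ_136 is abelian, so Z(G) = G

Z(ℤ_136) = ℤ_136


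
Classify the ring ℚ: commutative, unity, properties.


ℚ is a field: commutative, has unity, every nonzero element is a unit (hence an integral domain)
Commutative: Yes
Integral domain: Yes
Has unity: Yes

ℚ: Commutative=Yes, Unity=Yes


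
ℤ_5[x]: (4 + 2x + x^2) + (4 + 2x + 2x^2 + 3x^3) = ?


Add coefficients mod 5:
x^0: 4 + 4 = 3 (mod 5)
x^1: 2 + 2 = 4 (mod 5)
x^2: 1 + 2 = 3 (mod 5)
x^3: 0 + 3 = 3 (mod 5)
Result: 3 + 4x + 3x^2 + 3x^3

f + g = 3 + 4x + 3x^2 + 3x^3


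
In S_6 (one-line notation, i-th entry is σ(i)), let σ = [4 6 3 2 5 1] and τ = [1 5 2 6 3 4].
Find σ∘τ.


σ∘τ: apply τ first, then σ
1 →τ 1 →σ 4
2 →τ 5 →σ 5
3 →τ 2 →σ 6
4 →τ 6 →σ 1
5 →τ 3 →σ 3
6 →τ 4 →σ 2

σ∘τ = [4 5 6 1 3 2]


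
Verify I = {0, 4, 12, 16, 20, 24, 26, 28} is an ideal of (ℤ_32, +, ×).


Check ideal conditions for I = {0, 4, 12, 16, 20, 24, 26, 28} in ℤ_32:
(1) I is an additive subgroup? No
(2) For r ∈ ℤ_32 and a ∈ I: r·a ∈ I? No  [counterexample: r=2, a=4, r·a mod 32 = 8 ∉ I]

No, I is not an ideal of ℤ_32


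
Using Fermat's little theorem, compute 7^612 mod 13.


Fermat's little theorem: if p is prime and gcd(a,p)=1, then a^(p-1) ≡ 1 (mod p)
p = 13 is prime, gcd(7,13) = 1
Reduce exponent: 612 mod 12 = 0
So 7^612 ≡ 7^0 (mod 13)
7^0 = 1

7^612 ≡ 1 (mod 13)


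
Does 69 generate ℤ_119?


g generates ℤ_n iff gcd(g, n) = 1
gcd(69, 119) = 1
Since gcd = 1, 69 is a generator.

Yes, 69 generates ℤ_119


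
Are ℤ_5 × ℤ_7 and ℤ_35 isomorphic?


Comparing ℤ_5 × ℤ_7 and ℤ_35:
gcd(5,7) = 1, so ℤ_5 × ℤ_7 ≅ ℤ_35 (CRT)

Yes, ℤ_5 × ℤ_7 ≅ ℤ_35


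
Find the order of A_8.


|A_n| = n!/2 (even permutations)
|A_8| = 8!/2 = 40320/2 = 20160

|A_8| = 20160


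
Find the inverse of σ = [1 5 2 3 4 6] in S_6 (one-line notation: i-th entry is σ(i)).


To find σ⁻¹, swap domain and range:
σ(1) = 1 → σ⁻¹(1) = 1
σ(2) = 5 → σ⁻¹(5) = 2
σ(3) = 2 → σ⁻¹(2) = 3
σ(4) = 3 → σ⁻¹(3) = 4
σ(5) = 4 → σ⁻¹(4) = 5
σ(6) = 6 → σ⁻¹(6) = 6

σ⁻¹ = [1 3 4 5 2 6]


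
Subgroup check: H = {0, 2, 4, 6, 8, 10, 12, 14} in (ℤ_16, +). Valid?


Subgroup test for H = {0, 2, 4, 6, 8, 10, 12, 14} in (ℤ_16, +):
(1) 0 ∈ H? Yes
(2) Closure: for all a,b ∈ H, (a+b) mod 16 ∈ H? Yes
(3) Inverses: for all a ∈ H, -a mod 16 ∈ H? Yes

Yes, H is a subgroup of ℤ_16


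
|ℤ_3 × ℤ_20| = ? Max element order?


|ℤ_3 × ℤ_20| = 3 × 20 = 60
Max element order = lcm(3,20) = 60
Cyclic? Yes (gcd=1)

|ℤ_3×ℤ_20| = 60, max element order = 60


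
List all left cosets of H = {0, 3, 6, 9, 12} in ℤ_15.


H = {0, 3, 6, 9, 12}, |H| = 5
Number of cosets = |G|/|H| = 15/5 = 3
0 + H = {0, 3, 6, 9, 12}
1 + H = {1, 4, 7, 10, 13}
2 + H = {2, 5, 8, 11, 14}

Cosets: 0+H={0,3,6,9,12}; 1+H={1,4,7,10,13}; 2+H={2,5,8,11,14}


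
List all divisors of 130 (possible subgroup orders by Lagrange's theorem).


Lagrange's theorem: |H| divides |G|
|G| = 130
Divisors of 130: 1, 2, 5, 10, 13, 26, 65, 130

Possible subgroup orders: {1, 2, 5, 10, 13, 26, 65, 130}


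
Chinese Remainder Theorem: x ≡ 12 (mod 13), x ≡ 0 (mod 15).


m₁ = 13, m₂ = 15, gcd = 1, so CRT applies. M = m₁·m₂ = 195
Let M₁ = M/m₁ = 15, M₂ = M/m₂ = 13
Find y₁ ≡ M₁⁻¹ (mod m₁): 15⁻¹ ≡ 7 (mod 13)
Find y₂ ≡ M₂⁻¹ (mod m₂): 13⁻¹ ≡ 7 (mod 15)
x = a₁·M₁·y₁ + a₂·M₂·y₂ = 12·15·7 + 0·13·7 = 1260
Reduce mod 195: x ≡ 90
Check: 90 mod 13 = 12 ✓, 90 mod 15 = 0 ✓

x ≡ 90 (mod 195)


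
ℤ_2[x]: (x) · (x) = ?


Expand and collect like terms; reduce coefficients mod 2:
x^0: 0·0 = 0 ≡ 0 (mod 2)
x^1: 0·1 + 1·0 = 0 ≡ 0 (mod 2)
x^2: 1·1 = 1 ≡ 1 (mod 2)
Result: x^2

f · g = x^2


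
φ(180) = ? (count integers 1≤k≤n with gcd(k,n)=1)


Factor n: 180 = 2^2 × 3^2 × 5
φ(n) = n · ∏(1 - 1/p) over distinct primes p | n
φ(180) = 180 · (1 - 1/2) · (1 - 1/3) · (1 - 1/5) = 48

φ(180) = 48


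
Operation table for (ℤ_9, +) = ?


Elements: {0, 1, 2, 3, 4, 5, 6, 7, 8}
Operation: addition mod 9
Entry (a, b) = (a + b) mod 9

Cayley table:
  | 0 | 1 | 2 | 3 | 4 | 5 | 6 | 7 | 8
0 | 0 | 1 | 2 | 3 | 4 | 5 | 6 | 7 | 8
1 | 1 | 2 | 3 | 4 | 5 | 6 | 7 | 8 | 0
2 | 2 | 3 | 4 | 5 | 6 | 7 | 8 | 0 | 1
3 | 3 | 4 | 5 | 6 | 7 | 8 | 0 | 1 | 2
4 | 4 | 5 | 6 | 7 | 8 | 0 | 1 | 2 | 3
5 | 5 | 6 | 7 | 8 | 0 | 1 | 2 | 3 | 4
6 | 6 | 7 | 8 | 0 | 1 | 2 | 3 | 4 | 5
7 | 7 | 8 | 0 | 1 | 2 | 3 | 4 | 5 | 6
8 | 8 | 0 | 1 | 2 | 3 | 4 | 5 | 6 | 7
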